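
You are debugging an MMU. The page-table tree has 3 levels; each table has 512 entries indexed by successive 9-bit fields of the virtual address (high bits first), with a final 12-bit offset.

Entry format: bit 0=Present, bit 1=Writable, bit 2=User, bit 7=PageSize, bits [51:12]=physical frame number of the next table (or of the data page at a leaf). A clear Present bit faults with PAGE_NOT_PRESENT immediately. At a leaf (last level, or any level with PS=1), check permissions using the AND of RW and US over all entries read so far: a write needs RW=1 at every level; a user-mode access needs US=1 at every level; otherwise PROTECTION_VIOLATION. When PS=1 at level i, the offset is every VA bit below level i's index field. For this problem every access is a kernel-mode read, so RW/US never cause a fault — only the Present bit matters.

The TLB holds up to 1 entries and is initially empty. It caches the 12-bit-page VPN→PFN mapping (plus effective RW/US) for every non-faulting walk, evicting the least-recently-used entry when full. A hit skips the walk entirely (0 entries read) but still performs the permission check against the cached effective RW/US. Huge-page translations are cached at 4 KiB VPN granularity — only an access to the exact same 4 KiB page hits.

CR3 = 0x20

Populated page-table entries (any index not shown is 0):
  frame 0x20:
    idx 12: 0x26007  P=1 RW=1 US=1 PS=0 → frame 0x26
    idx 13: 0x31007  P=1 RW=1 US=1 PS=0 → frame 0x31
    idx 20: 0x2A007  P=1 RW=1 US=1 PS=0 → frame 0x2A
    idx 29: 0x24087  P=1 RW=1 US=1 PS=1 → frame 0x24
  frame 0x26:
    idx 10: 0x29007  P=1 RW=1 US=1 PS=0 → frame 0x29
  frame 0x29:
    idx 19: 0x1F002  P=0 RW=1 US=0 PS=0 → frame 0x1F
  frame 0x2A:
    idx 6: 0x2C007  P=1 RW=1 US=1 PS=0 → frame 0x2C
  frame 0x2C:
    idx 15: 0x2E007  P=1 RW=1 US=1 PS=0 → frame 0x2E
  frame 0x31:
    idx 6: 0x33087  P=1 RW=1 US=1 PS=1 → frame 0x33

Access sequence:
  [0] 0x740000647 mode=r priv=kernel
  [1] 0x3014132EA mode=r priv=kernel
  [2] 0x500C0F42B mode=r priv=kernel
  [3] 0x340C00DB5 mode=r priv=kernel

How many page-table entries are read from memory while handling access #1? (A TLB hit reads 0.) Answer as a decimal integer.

Trace:
#0 VA=0x740000647 (r,kernel):
  [0] read 0x20 idx=29: raw=0x24087 flags P=1 W=1 U=1 S=1
  ✓ 0x24647 (huge @L0)  — 1 lookups
#1 VA=0x3014132EA (r,kernel):
  [0] read 0x20 idx=12: raw=0x26007 flags P=1 W=1 U=1 S=0
  [1] read 0x26 idx=10: raw=0x29007 flags P=1 W=1 U=1 S=0
  [2] read 0x29 idx=19: raw=0x1F002 flags P=0 W=1 U=0 S=0
  ⇒ fault: PAGE_NOT_PRESENT  — 3 lookups
#2 VA=0x500C0F42B (r,kernel):
  [0] read 0x20 idx=20: raw=0x2A007 flags P=1 W=1 U=1 S=0
  [1] read 0x2A idx=6: raw=0x2C007 flags P=1 W=1 U=1 S=0
  [2] read 0x2C idx=15: raw=0x2E007 flags P=1 W=1 U=1 S=0
  ✓ 0x2E42B  — 3 lookups
#3 VA=0x340C00DB5 (r,kernel):
  [0] read 0x20 idx=13: raw=0x31007 flags P=1 W=1 U=1 S=0
  [1] read 0x31 idx=6: raw=0x33087 flags P=1 W=1 U=1 S=1
  ✓ 0x33DB5 (huge @L1)  — 2 lookups

Entries read for #1: 3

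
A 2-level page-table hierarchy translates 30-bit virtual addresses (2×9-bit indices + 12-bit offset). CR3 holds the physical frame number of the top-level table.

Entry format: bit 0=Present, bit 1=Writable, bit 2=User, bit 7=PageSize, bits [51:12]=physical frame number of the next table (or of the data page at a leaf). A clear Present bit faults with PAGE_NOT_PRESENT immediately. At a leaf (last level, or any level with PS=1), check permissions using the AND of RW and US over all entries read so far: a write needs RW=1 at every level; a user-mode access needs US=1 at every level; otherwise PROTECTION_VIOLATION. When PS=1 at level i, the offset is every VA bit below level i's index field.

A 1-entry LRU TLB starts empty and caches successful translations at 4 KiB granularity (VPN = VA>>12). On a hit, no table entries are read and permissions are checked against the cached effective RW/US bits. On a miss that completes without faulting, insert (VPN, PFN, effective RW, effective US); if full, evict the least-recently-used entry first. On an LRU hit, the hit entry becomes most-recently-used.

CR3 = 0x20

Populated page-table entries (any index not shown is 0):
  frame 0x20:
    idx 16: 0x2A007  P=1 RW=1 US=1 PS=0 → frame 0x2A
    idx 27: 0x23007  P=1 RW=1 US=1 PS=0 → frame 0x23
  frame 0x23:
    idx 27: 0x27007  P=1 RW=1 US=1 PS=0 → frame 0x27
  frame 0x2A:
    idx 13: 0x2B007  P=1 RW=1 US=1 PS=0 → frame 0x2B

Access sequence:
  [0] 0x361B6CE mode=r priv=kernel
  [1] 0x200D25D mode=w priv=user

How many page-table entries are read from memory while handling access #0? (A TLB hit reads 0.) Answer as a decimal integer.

Walk each access:
#0 VA=0x361B6CE (r,kernel):
  lvl0: tbl 0x20, slot 27 ⇒ 0x23007 (P1/RW1/US1/PS0)
  lvl1: tbl 0x23, slot 27 ⇒ 0x27007 (P1/RW1/US1/PS0)
  ✓ 0x276CE  — 2 lookups
#1 VA=0x200D25D (w,user):
  lvl0: tbl 0x20, slot 16 ⇒ 0x2A007 (P1/RW1/US1/PS0)
  lvl1: tbl 0x2A, slot 13 ⇒ 0x2B007 (P1/RW1/US1/PS0)
  ✓ 0x2B25D  — 2 lookups

Entries read for #0: 2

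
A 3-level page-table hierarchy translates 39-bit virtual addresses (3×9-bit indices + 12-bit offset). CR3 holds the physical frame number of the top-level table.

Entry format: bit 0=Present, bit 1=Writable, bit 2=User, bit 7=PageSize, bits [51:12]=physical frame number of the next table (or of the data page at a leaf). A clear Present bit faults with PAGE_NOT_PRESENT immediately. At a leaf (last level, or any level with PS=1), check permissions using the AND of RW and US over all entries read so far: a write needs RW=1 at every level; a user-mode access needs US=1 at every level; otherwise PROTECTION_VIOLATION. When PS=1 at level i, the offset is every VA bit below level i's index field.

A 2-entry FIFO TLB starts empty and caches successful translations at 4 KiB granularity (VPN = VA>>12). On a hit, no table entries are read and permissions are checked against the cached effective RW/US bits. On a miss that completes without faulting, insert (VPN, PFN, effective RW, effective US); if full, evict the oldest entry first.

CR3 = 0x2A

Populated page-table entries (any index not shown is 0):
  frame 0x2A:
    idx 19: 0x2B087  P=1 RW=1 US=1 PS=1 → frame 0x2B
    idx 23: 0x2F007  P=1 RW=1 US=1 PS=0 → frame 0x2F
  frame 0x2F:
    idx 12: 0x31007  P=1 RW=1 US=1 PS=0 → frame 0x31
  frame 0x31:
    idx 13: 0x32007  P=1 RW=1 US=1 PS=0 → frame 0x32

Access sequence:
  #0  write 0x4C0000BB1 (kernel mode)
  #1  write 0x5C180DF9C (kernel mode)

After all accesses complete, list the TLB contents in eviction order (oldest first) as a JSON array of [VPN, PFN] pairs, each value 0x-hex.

Walk each access:
#0 VA=0x4C0000BB1 (w,kernel):
  [0] read 0x2A idx=19: raw=0x2B087 flags P=1 W=1 U=1 S=1
  ⇒ phys 0x2BBB1 (huge @L0)  [1 reads]
#1 VA=0x5C180DF9C (w,kernel):
  [0] read 0x2A idx=23: raw=0x2F007 flags P=1 W=1 U=1 S=0
  [1] read 0x2F idx=12: raw=0x31007 flags P=1 W=1 U=1 S=0
  [2] read 0x31 idx=13: raw=0x32007 flags P=1 W=1 U=1 S=0
  ⇒ phys 0x32F9C  [3 reads]

TLB: [["0x4C0000", "0x2B"], ["0x5C180D", "0x32"]]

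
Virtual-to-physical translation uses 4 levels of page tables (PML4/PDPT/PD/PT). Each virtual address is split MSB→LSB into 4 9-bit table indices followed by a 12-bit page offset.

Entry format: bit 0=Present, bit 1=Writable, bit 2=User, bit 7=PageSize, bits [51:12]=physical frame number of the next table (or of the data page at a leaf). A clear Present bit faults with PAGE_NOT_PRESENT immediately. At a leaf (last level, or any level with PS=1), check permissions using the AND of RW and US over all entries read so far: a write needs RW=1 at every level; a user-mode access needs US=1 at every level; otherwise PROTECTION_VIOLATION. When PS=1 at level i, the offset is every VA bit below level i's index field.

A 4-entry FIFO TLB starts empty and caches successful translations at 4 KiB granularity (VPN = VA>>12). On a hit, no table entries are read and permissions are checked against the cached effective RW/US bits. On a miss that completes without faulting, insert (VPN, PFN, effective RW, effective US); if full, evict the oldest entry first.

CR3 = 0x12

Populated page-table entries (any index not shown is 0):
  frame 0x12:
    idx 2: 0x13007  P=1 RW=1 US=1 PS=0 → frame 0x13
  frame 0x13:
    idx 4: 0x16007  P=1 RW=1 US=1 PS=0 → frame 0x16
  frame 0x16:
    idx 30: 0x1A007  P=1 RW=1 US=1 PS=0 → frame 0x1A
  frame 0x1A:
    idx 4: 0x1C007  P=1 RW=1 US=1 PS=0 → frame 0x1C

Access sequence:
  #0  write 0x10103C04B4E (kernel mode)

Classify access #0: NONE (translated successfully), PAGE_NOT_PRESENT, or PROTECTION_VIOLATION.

Per-access translation:
#0 VA=0x10103C04B4E (w,kernel):
  L0 @0x12[2] → 0x13007  P=1,RW=1,US=1,PS=0
  L1 @0x13[4] → 0x16007  P=1,RW=1,US=1,PS=0
  L2 @0x16[30] → 0x1A007  P=1,RW=1,US=1,PS=0
  L3 @0x1A[4] → 0x1C007  P=1,RW=1,US=1,PS=0
  ⇒ phys 0x1CB4E  [4 reads]

Access #0 fault: NONE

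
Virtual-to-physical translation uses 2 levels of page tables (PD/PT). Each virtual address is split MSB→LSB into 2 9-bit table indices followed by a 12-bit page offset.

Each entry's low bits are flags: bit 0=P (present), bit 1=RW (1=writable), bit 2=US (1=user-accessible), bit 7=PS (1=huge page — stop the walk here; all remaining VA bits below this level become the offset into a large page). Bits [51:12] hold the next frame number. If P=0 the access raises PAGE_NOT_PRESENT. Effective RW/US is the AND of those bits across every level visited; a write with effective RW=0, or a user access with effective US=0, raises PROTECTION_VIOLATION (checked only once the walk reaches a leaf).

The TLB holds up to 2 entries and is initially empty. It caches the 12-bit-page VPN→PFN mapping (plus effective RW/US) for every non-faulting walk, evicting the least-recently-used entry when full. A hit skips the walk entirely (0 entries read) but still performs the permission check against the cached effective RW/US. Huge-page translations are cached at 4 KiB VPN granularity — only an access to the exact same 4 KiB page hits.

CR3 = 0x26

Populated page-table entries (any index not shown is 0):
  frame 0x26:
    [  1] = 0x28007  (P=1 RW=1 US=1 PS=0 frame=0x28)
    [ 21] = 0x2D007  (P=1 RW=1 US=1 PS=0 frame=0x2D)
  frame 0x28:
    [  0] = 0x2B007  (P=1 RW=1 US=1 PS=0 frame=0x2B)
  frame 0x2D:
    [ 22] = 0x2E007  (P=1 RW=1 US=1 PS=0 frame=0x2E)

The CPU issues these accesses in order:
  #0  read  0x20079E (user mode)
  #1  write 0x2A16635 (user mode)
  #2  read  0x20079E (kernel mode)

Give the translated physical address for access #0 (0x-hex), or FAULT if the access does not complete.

Trace:
#0 VA=0x20079E (r,user):
  L0: frame=0x26 idx=1 entry=0x28007 [P=1 RW=1 US=1 PS=0]
  L1: frame=0x28 idx=0 entry=0x2B007 [P=1 RW=1 US=1 PS=0]
  → PA=0x2B79E  (2 entries read)
#1 VA=0x2A16635 (w,user):
  L0: frame=0x26 idx=21 entry=0x2D007 [P=1 RW=1 US=1 PS=0]
  L1: frame=0x2D idx=22 entry=0x2E007 [P=1 RW=1 US=1 PS=0]
  → PA=0x2E635  (2 entries read)
#2 VA=0x20079E (r,kernel):
  TLB hit vpn=0x200 → PA=0x2B79E

Access #0 PA: 0x2B79E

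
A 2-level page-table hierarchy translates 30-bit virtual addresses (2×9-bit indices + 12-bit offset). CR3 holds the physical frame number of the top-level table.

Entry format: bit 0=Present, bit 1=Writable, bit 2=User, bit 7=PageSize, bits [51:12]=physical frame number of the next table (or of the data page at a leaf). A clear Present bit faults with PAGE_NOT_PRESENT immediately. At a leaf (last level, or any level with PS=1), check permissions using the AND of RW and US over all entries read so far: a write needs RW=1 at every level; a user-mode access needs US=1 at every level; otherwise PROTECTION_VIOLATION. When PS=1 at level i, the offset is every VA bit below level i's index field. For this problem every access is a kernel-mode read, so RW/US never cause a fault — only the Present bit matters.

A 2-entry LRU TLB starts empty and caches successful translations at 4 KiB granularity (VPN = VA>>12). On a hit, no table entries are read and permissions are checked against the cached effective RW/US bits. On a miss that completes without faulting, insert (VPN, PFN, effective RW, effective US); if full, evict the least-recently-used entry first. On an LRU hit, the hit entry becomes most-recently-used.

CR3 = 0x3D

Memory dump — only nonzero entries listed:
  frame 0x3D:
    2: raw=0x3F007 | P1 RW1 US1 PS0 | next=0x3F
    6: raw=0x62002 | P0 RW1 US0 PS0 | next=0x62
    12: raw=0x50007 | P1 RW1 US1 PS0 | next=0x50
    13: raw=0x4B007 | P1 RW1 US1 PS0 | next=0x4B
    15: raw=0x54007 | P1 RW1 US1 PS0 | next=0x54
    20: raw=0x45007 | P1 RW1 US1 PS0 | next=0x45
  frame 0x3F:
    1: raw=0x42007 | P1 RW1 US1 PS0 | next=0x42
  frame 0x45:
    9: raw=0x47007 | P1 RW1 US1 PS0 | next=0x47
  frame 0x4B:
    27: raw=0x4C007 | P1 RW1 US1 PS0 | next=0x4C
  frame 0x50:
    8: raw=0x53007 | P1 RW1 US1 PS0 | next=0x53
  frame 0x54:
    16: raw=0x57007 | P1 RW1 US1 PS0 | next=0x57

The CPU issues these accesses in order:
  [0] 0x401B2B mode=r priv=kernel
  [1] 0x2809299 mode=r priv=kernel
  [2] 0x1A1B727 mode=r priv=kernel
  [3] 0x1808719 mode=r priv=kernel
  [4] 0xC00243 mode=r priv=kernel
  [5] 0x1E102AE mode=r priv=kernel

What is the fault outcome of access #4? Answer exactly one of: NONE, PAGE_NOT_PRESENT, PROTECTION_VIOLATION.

Per-access translation:
#0 VA=0x401B2B (r,kernel):
  L0: frame=0x3D idx=2 entry=0x3F007 [P=1 RW=1 US=1 PS=0]
  L1: frame=0x3F idx=1 entry=0x42007 [P=1 RW=1 US=1 PS=0]
  → PA=0x42B2B  (2 entries read)
#1 VA=0x2809299 (r,kernel):
  L0: frame=0x3D idx=20 entry=0x45007 [P=1 RW=1 US=1 PS=0]
  L1: frame=0x45 idx=9 entry=0x47007 [P=1 RW=1 US=1 PS=0]
  → PA=0x47299  (2 entries read)
#2 VA=0x1A1B727 (r,kernel):
  L0: frame=0x3D idx=13 entry=0x4B007 [P=1 RW=1 US=1 PS=0]
  L1: frame=0x4B idx=27 entry=0x4C007 [P=1 RW=1 US=1 PS=0]
  → PA=0x4C727  (2 entries read)
#3 VA=0x1808719 (r,kernel):
  L0: frame=0x3D idx=12 entry=0x50007 [P=1 RW=1 US=1 PS=0]
  L1: frame=0x50 idx=8 entry=0x53007 [P=1 RW=1 US=1 PS=0]
  → PA=0x53719  (2 entries read)
#4 VA=0xC00243 (r,kernel):
  L0: frame=0x3D idx=6 entry=0x62002 [P=0 RW=1 US=0 PS=0]
  ⇒ fault: PAGE_NOT_PRESENT  — 1 lookups
#5 VA=0x1E102AE (r,kernel):
  L0: frame=0x3D idx=15 entry=0x54007 [P=1 RW=1 US=1 PS=0]
  L1: frame=0x54 idx=16 entry=0x57007 [P=1 RW=1 US=1 PS=0]
  → PA=0x572AE  (2 entries read)

Access #4 fault: PAGE_NOT_PRESENT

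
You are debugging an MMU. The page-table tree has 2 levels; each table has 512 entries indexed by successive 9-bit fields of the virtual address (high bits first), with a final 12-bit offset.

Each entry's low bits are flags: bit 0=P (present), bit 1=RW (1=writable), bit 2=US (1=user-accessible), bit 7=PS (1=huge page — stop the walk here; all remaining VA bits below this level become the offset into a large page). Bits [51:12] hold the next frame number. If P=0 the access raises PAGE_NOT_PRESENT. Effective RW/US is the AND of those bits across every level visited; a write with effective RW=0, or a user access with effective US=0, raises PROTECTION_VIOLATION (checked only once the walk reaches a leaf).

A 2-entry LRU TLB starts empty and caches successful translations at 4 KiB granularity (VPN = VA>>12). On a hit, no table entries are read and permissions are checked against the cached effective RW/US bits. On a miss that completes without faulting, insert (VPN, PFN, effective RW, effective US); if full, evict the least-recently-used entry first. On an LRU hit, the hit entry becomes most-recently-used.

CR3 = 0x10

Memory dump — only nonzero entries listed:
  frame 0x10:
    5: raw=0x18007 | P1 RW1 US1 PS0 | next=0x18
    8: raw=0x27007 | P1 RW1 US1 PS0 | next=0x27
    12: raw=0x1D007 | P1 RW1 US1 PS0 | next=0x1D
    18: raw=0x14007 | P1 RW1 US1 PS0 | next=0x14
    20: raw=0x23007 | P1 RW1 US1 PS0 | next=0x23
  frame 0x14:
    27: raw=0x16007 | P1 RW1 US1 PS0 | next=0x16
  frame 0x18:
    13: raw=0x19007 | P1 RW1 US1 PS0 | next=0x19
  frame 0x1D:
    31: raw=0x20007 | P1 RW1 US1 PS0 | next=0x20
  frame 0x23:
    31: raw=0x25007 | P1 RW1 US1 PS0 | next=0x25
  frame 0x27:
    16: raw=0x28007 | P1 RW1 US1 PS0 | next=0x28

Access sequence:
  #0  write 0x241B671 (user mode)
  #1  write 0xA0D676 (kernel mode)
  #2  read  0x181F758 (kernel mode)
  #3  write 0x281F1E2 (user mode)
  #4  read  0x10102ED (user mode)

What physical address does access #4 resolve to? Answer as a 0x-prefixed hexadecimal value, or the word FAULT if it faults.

Per-access translation:
#0 VA=0x241B671 (w,user):
  [0] read 0x10 idx=18: raw=0x14007 flags P=1 W=1 U=1 S=0
  [1] read 0x14 idx=27: raw=0x16007 flags P=1 W=1 U=1 S=0
  ✓ 0x16671  — 2 lookups
#1 VA=0xA0D676 (w,kernel):
  [0] read 0x10 idx=5: raw=0x18007 flags P=1 W=1 U=1 S=0
  [1] read 0x18 idx=13: raw=0x19007 flags P=1 W=1 U=1 S=0
  ✓ 0x19676  — 2 lookups
#2 VA=0x181F758 (r,kernel):
  [0] read 0x10 idx=12: raw=0x1D007 flags P=1 W=1 U=1 S=0
  [1] read 0x1D idx=31: raw=0x20007 flags P=1 W=1 U=1 S=0
  ✓ 0x20758  — 2 lookups
#3 VA=0x281F1E2 (w,user):
  [0] read 0x10 idx=20: raw=0x23007 flags P=1 W=1 U=1 S=0
  [1] read 0x23 idx=31: raw=0x25007 flags P=1 W=1 U=1 S=0
  ✓ 0x251E2  — 2 lookups
#4 VA=0x10102ED (r,user):
  [0] read 0x10 idx=8: raw=0x27007 flags P=1 W=1 U=1 S=0
  [1] read 0x27 idx=16: raw=0x28007 flags P=1 W=1 U=1 S=0
  ✓ 0x282ED  — 2 lookups

Access #4 PA: 0x282ED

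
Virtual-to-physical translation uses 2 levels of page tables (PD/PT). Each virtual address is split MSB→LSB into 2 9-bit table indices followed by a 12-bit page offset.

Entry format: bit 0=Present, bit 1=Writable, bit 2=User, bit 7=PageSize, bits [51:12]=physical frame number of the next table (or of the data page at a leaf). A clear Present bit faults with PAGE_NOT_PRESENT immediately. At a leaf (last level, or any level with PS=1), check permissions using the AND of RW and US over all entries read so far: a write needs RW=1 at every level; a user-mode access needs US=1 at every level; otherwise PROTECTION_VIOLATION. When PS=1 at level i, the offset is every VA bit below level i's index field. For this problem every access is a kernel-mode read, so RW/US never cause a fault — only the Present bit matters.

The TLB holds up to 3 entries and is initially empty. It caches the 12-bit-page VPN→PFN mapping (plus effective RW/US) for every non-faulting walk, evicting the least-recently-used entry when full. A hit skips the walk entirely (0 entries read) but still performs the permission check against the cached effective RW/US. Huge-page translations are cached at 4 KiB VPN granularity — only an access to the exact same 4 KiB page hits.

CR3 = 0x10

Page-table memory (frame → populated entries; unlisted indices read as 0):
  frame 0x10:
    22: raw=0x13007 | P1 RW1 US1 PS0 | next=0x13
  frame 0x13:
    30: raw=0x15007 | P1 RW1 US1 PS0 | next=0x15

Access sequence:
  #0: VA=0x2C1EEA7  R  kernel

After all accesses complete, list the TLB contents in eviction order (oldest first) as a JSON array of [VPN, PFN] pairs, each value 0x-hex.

Per-access translation:
#0 VA=0x2C1EEA7 (r,kernel):
  lvl0: tbl 0x10, slot 22 ⇒ 0x13007 (P1/RW1/US1/PS0)
  lvl1: tbl 0x13, slot 30 ⇒ 0x15007 (P1/RW1/US1/PS0)
  → PA=0x15EA7  (2 entries read)

TLB: [["0x2C1E", "0x15"]]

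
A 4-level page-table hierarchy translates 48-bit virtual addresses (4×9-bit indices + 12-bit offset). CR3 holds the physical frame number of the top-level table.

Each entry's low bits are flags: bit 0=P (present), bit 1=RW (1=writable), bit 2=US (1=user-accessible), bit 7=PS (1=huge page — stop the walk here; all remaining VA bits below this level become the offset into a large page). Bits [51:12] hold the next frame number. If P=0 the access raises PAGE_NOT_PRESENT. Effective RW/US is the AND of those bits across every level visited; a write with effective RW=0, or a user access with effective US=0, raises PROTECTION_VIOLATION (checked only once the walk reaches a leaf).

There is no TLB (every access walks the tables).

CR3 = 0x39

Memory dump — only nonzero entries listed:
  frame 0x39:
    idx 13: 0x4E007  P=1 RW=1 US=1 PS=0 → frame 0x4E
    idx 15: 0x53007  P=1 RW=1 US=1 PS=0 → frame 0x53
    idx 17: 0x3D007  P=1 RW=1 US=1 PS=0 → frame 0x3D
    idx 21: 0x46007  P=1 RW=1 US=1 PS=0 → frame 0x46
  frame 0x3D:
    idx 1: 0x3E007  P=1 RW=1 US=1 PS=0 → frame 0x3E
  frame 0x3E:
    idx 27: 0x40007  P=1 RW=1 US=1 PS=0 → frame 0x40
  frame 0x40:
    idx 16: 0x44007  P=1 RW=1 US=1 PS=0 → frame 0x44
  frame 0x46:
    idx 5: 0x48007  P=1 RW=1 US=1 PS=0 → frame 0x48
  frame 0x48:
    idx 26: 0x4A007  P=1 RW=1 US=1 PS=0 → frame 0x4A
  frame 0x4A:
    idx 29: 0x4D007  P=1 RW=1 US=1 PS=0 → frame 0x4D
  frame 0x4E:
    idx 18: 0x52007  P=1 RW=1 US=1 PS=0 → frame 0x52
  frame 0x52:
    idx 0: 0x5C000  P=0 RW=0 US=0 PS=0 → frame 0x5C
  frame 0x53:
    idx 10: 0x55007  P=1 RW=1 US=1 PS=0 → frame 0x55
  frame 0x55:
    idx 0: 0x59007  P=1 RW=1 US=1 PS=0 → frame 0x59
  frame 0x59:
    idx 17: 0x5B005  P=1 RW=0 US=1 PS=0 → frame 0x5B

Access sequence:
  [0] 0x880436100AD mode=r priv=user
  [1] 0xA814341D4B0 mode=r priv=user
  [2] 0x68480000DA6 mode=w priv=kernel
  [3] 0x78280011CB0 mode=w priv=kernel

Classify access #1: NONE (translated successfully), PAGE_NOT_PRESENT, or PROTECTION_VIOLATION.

Walk each access:
#0 VA=0x880436100AD (r,user):
  L0: frame=0x39 idx=17 entry=0x3D007 [P=1 RW=1 US=1 PS=0]
  L1: frame=0x3D idx=1 entry=0x3E007 [P=1 RW=1 US=1 PS=0]
  L2: frame=0x3E idx=27 entry=0x40007 [P=1 RW=1 US=1 PS=0]
  L3: frame=0x40 idx=16 entry=0x44007 [P=1 RW=1 US=1 PS=0]
  ⇒ phys 0x440AD  [4 reads]
#1 VA=0xA814341D4B0 (r,user):
  L0: frame=0x39 idx=21 entry=0x46007 [P=1 RW=1 US=1 PS=0]
  L1: frame=0x46 idx=5 entry=0x48007 [P=1 RW=1 US=1 PS=0]
  L2: frame=0x48 idx=26 entry=0x4A007 [P=1 RW=1 US=1 PS=0]
  L3: frame=0x4A idx=29 entry=0x4D007 [P=1 RW=1 US=1 PS=0]
  ⇒ phys 0x4D4B0  [4 reads]
#2 VA=0x68480000DA6 (w,kernel):
  L0: frame=0x39 idx=13 entry=0x4E007 [P=1 RW=1 US=1 PS=0]
  L1: frame=0x4E idx=18 entry=0x52007 [P=1 RW=1 US=1 PS=0]
  L2: frame=0x52 idx=0 entry=0x5C000 [P=0 RW=0 US=0 PS=0]
  ✗ PAGE_NOT_PRESENT  [3 reads]
#3 VA=0x78280011CB0 (w,kernel):
  L0: frame=0x39 idx=15 entry=0x53007 [P=1 RW=1 US=1 PS=0]
  L1: frame=0x53 idx=10 entry=0x55007 [P=1 RW=1 US=1 PS=0]
  L2: frame=0x55 idx=0 entry=0x59007 [P=1 RW=1 US=1 PS=0]
  L3: frame=0x59 idx=17 entry=0x5B005 [P=1 RW=0 US=1 PS=0]
  ✗ PROTECTION_VIOLATION  [4 reads]

Access #1 fault: NONE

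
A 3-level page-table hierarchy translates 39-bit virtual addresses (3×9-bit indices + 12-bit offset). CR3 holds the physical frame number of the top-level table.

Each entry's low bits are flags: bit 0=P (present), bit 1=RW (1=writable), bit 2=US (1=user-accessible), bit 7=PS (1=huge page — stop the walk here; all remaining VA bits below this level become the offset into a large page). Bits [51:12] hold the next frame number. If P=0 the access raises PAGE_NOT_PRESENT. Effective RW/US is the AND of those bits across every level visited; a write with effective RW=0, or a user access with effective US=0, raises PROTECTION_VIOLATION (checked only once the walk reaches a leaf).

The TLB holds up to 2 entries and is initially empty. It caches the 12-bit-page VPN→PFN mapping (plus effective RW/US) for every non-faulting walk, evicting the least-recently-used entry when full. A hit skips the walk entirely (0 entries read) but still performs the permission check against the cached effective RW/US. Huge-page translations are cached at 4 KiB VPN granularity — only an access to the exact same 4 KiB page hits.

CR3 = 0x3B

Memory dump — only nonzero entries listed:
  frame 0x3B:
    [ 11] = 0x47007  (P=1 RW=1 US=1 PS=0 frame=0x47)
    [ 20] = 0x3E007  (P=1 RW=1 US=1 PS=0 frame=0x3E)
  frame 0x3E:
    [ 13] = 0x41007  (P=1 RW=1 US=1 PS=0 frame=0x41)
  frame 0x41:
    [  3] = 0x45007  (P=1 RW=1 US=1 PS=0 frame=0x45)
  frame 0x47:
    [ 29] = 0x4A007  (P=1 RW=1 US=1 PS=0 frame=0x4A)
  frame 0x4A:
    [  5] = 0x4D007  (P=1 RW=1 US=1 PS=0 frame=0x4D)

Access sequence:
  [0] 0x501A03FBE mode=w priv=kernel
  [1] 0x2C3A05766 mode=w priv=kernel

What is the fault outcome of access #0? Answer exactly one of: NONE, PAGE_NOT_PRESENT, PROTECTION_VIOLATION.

Trace:
#0 VA=0x501A03FBE (w,kernel):
  lvl0: tbl 0x3B, slot 20 ⇒ 0x3E007 (P1/RW1/US1/PS0)
  lvl1: tbl 0x3E, slot 13 ⇒ 0x41007 (P1/RW1/US1/PS0)
  lvl2: tbl 0x41, slot 3 ⇒ 0x45007 (P1/RW1/US1/PS0)
  ⇒ phys 0x45FBE  [3 reads]
#1 VA=0x2C3A05766 (w,kernel):
  lvl0: tbl 0x3B, slot 11 ⇒ 0x47007 (P1/RW1/US1/PS0)
  lvl1: tbl 0x47, slot 29 ⇒ 0x4A007 (P1/RW1/US1/PS0)
  lvl2: tbl 0x4A, slot 5 ⇒ 0x4D007 (P1/RW1/US1/PS0)
  ⇒ phys 0x4D766  [3 reads]

Access #0 fault: NONE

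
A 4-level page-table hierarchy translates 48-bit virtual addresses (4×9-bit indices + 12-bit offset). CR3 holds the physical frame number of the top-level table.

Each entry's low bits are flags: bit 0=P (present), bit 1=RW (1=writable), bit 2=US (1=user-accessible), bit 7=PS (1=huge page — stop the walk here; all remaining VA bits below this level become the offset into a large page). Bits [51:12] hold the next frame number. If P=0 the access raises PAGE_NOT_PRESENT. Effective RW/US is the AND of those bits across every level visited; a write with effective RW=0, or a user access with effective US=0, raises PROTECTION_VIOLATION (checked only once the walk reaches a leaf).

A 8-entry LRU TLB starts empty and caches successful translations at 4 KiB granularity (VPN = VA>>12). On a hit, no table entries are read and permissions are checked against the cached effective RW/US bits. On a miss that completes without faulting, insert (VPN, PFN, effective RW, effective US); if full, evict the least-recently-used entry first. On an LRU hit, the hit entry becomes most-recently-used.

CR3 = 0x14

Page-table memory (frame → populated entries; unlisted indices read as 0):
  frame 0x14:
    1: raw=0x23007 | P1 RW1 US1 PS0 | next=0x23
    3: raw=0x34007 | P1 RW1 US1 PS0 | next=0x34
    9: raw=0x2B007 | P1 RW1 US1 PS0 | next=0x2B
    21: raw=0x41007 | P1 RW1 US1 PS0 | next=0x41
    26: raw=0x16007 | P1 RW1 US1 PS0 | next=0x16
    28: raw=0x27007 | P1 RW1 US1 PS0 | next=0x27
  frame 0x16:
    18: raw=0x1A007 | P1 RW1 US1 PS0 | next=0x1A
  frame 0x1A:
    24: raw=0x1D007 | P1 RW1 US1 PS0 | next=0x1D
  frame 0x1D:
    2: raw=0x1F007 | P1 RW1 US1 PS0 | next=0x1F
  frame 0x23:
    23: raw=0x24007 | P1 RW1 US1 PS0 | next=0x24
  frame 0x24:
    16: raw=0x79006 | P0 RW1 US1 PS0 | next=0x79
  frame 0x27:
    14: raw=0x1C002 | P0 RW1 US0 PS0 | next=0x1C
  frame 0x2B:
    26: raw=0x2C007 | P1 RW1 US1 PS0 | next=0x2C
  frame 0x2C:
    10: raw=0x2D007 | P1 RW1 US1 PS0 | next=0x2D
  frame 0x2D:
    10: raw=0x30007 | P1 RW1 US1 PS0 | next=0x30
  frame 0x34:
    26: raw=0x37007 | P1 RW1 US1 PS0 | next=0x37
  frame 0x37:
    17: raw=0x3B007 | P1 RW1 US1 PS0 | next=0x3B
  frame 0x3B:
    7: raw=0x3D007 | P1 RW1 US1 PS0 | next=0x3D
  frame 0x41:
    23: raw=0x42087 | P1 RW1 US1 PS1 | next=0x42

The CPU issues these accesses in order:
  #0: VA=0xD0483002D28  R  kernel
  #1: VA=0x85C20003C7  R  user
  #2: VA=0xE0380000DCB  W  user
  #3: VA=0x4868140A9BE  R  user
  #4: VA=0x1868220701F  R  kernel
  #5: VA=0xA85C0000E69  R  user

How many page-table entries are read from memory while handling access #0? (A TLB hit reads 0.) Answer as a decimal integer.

Trace:
#0 VA=0xD0483002D28 (r,kernel):
  lvl0: tbl 0x14, slot 26 ⇒ 0x16007 (P1/RW1/US1/PS0)
  lvl1: tbl 0x16, slot 18 ⇒ 0x1A007 (P1/RW1/US1/PS0)
  lvl2: tbl 0x1A, slot 24 ⇒ 0x1D007 (P1/RW1/US1/PS0)
  lvl3: tbl 0x1D, slot 2 ⇒ 0x1F007 (P1/RW1/US1/PS0)
  ✓ 0x1FD28  — 4 lookups
#1 VA=0x85C20003C7 (r,user):
  lvl0: tbl 0x14, slot 1 ⇒ 0x23007 (P1/RW1/US1/PS0)
  lvl1: tbl 0x23, slot 23 ⇒ 0x24007 (P1/RW1/US1/PS0)
  lvl2: tbl 0x24, slot 16 ⇒ 0x79006 (P0/RW1/US1/PS0)
  ⇒ fault: PAGE_NOT_PRESENT  — 3 lookups
#2 VA=0xE0380000DCB (w,user):
  lvl0: tbl 0x14, slot 28 ⇒ 0x27007 (P1/RW1/US1/PS0)
  lvl1: tbl 0x27, slot 14 ⇒ 0x1C002 (P0/RW1/US0/PS0)
  ⇒ fault: PAGE_NOT_PRESENT  — 2 lookups
#3 VA=0x4868140A9BE (r,user):
  lvl0: tbl 0x14, slot 9 ⇒ 0x2B007 (P1/RW1/US1/PS0)
  lvl1: tbl 0x2B, slot 26 ⇒ 0x2C007 (P1/RW1/US1/PS0)
  lvl2: tbl 0x2C, slot 10 ⇒ 0x2D007 (P1/RW1/US1/PS0)
  lvl3: tbl 0x2D, slot 10 ⇒ 0x30007 (P1/RW1/US1/PS0)
  ✓ 0x309BE  — 4 lookups
#4 VA=0x1868220701F (r,kernel):
  lvl0: tbl 0x14, slot 3 ⇒ 0x34007 (P1/RW1/US1/PS0)
  lvl1: tbl 0x34, slot 26 ⇒ 0x37007 (P1/RW1/US1/PS0)
  lvl2: tbl 0x37, slot 17 ⇒ 0x3B007 (P1/RW1/US1/PS0)
  lvl3: tbl 0x3B, slot 7 ⇒ 0x3D007 (P1/RW1/US1/PS0)
  ✓ 0x3D01F  — 4 lookups
#5 VA=0xA85C0000E69 (r,user):
  lvl0: tbl 0x14, slot 21 ⇒ 0x41007 (P1/RW1/US1/PS0)
  lvl1: tbl 0x41, slot 23 ⇒ 0x42087 (P1/RW1/US1/PS1)
  ✓ 0x42E69 (huge @L1)  — 2 lookups

Entries read for #0: 4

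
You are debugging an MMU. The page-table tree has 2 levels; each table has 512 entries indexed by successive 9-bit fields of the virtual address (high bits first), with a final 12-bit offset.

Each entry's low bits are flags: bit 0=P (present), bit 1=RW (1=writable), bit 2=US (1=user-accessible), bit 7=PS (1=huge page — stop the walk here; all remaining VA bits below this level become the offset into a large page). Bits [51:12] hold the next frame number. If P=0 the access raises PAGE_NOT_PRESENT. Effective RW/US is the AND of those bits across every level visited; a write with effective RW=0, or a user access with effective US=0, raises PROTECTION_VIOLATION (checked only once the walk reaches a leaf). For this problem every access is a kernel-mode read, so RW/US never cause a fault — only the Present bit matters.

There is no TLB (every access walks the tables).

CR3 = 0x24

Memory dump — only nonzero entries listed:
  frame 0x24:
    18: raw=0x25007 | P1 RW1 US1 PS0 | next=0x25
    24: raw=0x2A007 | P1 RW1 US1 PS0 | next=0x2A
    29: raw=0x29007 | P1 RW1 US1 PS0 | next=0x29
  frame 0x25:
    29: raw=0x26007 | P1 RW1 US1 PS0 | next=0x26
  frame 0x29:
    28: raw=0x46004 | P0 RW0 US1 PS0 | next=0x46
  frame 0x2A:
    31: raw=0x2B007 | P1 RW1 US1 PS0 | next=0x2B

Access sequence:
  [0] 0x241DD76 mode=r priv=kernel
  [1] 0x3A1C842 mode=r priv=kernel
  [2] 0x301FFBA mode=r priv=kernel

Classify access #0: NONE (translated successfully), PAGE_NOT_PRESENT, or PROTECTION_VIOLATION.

Trace:
#0 VA=0x241DD76 (r,kernel):
  lvl0: tbl 0x24, slot 18 ⇒ 0x25007 (P1/RW1/US1/PS0)
  lvl1: tbl 0x25, slot 29 ⇒ 0x26007 (P1/RW1/US1/PS0)
  ⇒ phys 0x26D76  [2 reads]
#1 VA=0x3A1C842 (r,kernel):
  lvl0: tbl 0x24, slot 29 ⇒ 0x29007 (P1/RW1/US1/PS0)
  lvl1: tbl 0x29, slot 28 ⇒ 0x46004 (P0/RW0/US1/PS0)
  ✗ PAGE_NOT_PRESENT  [2 reads]
#2 VA=0x301FFBA (r,kernel):
  lvl0: tbl 0x24, slot 24 ⇒ 0x2A007 (P1/RW1/US1/PS0)
  lvl1: tbl 0x2A, slot 31 ⇒ 0x2B007 (P1/RW1/US1/PS0)
  ⇒ phys 0x2BFBA  [2 reads]

Access #0 fault: NONE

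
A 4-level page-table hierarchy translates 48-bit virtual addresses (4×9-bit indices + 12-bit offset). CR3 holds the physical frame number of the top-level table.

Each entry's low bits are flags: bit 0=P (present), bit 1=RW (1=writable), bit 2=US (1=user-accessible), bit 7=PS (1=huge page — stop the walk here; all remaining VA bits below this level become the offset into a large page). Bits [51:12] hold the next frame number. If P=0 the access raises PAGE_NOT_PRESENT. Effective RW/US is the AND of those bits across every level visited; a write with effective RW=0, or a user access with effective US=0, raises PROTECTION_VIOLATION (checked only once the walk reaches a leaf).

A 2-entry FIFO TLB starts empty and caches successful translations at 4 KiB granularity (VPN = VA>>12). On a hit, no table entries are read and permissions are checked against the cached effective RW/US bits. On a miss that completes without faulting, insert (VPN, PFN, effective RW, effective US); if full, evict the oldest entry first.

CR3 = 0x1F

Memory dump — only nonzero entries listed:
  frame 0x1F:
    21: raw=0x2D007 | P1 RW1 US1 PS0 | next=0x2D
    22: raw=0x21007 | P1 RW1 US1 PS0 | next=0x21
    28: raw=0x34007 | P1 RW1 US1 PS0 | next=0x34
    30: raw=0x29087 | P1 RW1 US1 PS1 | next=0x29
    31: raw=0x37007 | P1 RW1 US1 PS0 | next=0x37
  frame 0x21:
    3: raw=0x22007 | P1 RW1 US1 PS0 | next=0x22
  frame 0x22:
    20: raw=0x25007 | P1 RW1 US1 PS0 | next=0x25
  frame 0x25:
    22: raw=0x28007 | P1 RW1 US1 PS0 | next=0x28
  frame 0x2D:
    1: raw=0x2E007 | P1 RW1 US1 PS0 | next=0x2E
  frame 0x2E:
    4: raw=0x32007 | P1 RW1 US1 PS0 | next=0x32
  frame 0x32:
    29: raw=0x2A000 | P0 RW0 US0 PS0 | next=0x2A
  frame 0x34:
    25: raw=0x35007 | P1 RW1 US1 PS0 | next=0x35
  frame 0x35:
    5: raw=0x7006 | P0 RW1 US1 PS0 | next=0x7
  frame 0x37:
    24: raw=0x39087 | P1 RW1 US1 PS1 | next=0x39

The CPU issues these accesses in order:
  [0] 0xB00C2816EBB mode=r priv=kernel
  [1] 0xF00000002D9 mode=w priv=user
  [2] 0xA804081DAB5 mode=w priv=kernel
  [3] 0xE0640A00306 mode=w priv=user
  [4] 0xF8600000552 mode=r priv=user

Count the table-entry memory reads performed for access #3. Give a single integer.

Per-access translation:
#0 VA=0xB00C2816EBB (r,kernel):
  lvl0: tbl 0x1F, slot 22 ⇒ 0x21007 (P1/RW1/US1/PS0)
  lvl1: tbl 0x21, slot 3 ⇒ 0x22007 (P1/RW1/US1/PS0)
  lvl2: tbl 0x22, slot 20 ⇒ 0x25007 (P1/RW1/US1/PS0)
  lvl3: tbl 0x25, slot 22 ⇒ 0x28007 (P1/RW1/US1/PS0)
  ✓ 0x28EBB  — 4 lookups
#1 VA=0xF00000002D9 (w,user):
  lvl0: tbl 0x1F, slot 30 ⇒ 0x29087 (P1/RW1/US1/PS1)
  ✓ 0x292D9 (huge @L0)  — 1 lookups
#2 VA=0xA804081DAB5 (w,kernel):
  lvl0: tbl 0x1F, slot 21 ⇒ 0x2D007 (P1/RW1/US1/PS0)
  lvl1: tbl 0x2D, slot 1 ⇒ 0x2E007 (P1/RW1/US1/PS0)
  lvl2: tbl 0x2E, slot 4 ⇒ 0x32007 (P1/RW1/US1/PS0)
  lvl3: tbl 0x32, slot 29 ⇒ 0x2A000 (P0/RW0/US0/PS0)
  → PAGE_NOT_PRESENT  (4 entries read)
#3 VA=0xE0640A00306 (w,user):
  lvl0: tbl 0x1F, slot 28 ⇒ 0x34007 (P1/RW1/US1/PS0)
  lvl1: tbl 0x34, slot 25 ⇒ 0x35007 (P1/RW1/US1/PS0)
  lvl2: tbl 0x35, slot 5 ⇒ 0x7006 (P0/RW1/US1/PS0)
  → PAGE_NOT_PRESENT  (3 entries read)
#4 VA=0xF8600000552 (r,user):
  lvl0: tbl 0x1F, slot 31 ⇒ 0x37007 (P1/RW1/US1/PS0)
  lvl1: tbl 0x37, slot 24 ⇒ 0x39087 (P1/RW1/US1/PS1)
  ✓ 0x39552 (huge @L1)  — 2 lookups

Entries read for #3: 3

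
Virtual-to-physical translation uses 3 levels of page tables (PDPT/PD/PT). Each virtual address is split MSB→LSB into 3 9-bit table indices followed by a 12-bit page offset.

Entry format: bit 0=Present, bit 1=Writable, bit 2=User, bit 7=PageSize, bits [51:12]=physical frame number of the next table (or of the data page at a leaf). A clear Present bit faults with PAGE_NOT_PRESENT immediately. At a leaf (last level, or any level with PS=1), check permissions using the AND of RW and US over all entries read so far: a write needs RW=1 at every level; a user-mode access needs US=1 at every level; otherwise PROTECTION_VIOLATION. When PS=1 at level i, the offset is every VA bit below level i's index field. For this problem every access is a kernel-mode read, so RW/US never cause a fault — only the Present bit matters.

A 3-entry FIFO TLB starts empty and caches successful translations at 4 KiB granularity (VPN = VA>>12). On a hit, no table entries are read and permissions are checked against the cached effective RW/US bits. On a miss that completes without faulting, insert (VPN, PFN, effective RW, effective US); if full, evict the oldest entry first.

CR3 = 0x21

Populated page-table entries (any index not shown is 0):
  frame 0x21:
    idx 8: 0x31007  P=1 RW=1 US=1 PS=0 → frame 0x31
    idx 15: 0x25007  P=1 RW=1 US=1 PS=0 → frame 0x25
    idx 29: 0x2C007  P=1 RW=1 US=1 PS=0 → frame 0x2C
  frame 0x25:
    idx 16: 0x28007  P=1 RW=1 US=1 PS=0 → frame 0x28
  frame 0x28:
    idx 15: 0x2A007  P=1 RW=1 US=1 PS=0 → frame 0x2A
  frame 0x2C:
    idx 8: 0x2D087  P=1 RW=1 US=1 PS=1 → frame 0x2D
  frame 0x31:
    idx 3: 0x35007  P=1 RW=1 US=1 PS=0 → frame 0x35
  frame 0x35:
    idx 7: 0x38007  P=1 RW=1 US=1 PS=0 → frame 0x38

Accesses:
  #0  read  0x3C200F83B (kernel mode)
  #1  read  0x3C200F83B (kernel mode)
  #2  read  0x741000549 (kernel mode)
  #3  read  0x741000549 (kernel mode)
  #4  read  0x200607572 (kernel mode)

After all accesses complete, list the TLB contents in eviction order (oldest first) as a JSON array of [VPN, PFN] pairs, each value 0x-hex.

Per-access translation:
#0 VA=0x3C200F83B (r,kernel):
  [0] read 0x21 idx=15: raw=0x25007 flags P=1 W=1 U=1 S=0
  [1] read 0x25 idx=16: raw=0x28007 flags P=1 W=1 U=1 S=0
  [2] read 0x28 idx=15: raw=0x2A007 flags P=1 W=1 U=1 S=0
  ⇒ phys 0x2A83B  [3 reads]
#1 VA=0x3C200F83B (r,kernel):
  TLB hit vpn=0x3C200F → PA=0x2A83B
#2 VA=0x741000549 (r,kernel):
  [0] read 0x21 idx=29: raw=0x2C007 flags P=1 W=1 U=1 S=0
  [1] read 0x2C idx=8: raw=0x2D087 flags P=1 W=1 U=1 S=1
  ⇒ phys 0x2D549 (huge @L1)  [2 reads]
#3 VA=0x741000549 (r,kernel):
  TLB hit vpn=0x741000 → PA=0x2D549
#4 VA=0x200607572 (r,kernel):
  [0] read 0x21 idx=8: raw=0x31007 flags P=1 W=1 U=1 S=0
  [1] read 0x31 idx=3: raw=0x35007 flags P=1 W=1 U=1 S=0
  [2] read 0x35 idx=7: raw=0x38007 flags P=1 W=1 U=1 S=0
  ⇒ phys 0x38572  [3 reads]

TLB: [["0x3C200F", "0x2A"], ["0x741000", "0x2D"], ["0x200607", "0x38"]]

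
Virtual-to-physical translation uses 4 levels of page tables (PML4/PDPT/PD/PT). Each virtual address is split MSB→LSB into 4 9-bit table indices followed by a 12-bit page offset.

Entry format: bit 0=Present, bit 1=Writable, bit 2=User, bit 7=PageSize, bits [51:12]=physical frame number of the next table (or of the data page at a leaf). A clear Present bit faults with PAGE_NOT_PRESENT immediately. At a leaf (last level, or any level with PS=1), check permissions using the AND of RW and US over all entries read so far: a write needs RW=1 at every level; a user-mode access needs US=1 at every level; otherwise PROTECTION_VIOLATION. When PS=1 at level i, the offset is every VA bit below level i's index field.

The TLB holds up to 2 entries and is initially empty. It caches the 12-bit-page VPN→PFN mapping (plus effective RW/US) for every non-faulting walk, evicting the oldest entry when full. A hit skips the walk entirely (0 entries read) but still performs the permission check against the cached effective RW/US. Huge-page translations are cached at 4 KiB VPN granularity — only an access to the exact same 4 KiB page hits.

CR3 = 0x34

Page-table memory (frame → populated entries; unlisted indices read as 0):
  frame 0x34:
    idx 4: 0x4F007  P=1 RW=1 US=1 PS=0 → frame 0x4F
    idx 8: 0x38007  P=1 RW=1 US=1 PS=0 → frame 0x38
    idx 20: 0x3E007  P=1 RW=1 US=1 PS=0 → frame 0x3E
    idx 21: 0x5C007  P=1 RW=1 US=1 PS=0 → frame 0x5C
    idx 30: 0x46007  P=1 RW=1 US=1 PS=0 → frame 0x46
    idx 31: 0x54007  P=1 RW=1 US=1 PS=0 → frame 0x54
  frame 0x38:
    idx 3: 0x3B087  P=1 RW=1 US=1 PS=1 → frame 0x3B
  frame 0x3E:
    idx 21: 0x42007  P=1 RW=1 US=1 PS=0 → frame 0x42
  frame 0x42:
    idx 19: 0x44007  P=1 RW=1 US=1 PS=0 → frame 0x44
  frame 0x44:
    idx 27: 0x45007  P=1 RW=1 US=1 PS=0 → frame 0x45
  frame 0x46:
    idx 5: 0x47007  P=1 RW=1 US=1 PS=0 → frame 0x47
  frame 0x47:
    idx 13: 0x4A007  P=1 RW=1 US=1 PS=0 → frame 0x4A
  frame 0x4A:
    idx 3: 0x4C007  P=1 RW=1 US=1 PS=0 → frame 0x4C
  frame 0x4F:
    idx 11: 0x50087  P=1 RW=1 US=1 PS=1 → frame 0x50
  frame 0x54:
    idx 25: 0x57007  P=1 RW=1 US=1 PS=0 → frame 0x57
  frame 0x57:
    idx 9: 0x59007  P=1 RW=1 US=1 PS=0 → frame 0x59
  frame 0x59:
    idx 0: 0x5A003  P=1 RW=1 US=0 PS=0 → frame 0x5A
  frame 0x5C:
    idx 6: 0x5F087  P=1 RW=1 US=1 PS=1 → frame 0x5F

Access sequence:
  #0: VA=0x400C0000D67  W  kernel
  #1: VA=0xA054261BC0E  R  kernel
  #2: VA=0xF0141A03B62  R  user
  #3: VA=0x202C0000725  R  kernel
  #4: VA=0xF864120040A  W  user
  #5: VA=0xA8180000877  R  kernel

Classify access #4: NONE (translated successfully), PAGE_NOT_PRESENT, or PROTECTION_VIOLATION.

Walk each access:
#0 VA=0x400C0000D67 (w,kernel):
  [0] read 0x34 idx=8: raw=0x38007 flags P=1 W=1 U=1 S=0
  [1] read 0x38 idx=3: raw=0x3B087 flags P=1 W=1 U=1 S=1
  → PA=0x3BD67 (huge @L1)  (2 entries read)
#1 VA=0xA054261BC0E (r,kernel):
  [0] read 0x34 idx=20: raw=0x3E007 flags P=1 W=1 U=1 S=0
  [1] read 0x3E idx=21: raw=0x42007 flags P=1 W=1 U=1 S=0
  [2] read 0x42 idx=19: raw=0x44007 flags P=1 W=1 U=1 S=0
  [3] read 0x44 idx=27: raw=0x45007 flags P=1 W=1 U=1 S=0
  → PA=0x45C0E  (4 entries read)
#2 VA=0xF0141A03B62 (r,user):
  [0] read 0x34 idx=30: raw=0x46007 flags P=1 W=1 U=1 S=0
  [1] read 0x46 idx=5: raw=0x47007 flags P=1 W=1 U=1 S=0
  [2] read 0x47 idx=13: raw=0x4A007 flags P=1 W=1 U=1 S=0
  [3] read 0x4A idx=3: raw=0x4C007 flags P=1 W=1 U=1 S=0
  → PA=0x4CB62  (4 entries read)
#3 VA=0x202C0000725 (r,kernel):
  [0] read 0x34 idx=4: raw=0x4F007 flags P=1 W=1 U=1 S=0
  [1] read 0x4F idx=11: raw=0x50087 flags P=1 W=1 U=1 S=1
  → PA=0x50725 (huge @L1)  (2 entries read)
#4 VA=0xF864120040A (w,user):
  [0] read 0x34 idx=31: raw=0x54007 flags P=1 W=1 U=1 S=0
  [1] read 0x54 idx=25: raw=0x57007 flags P=1 W=1 U=1 S=0
  [2] read 0x57 idx=9: raw=0x59007 flags P=1 W=1 U=1 S=0
  [3] read 0x59 idx=0: raw=0x5A003 flags P=1 W=1 U=0 S=0
  → PROTECTION_VIOLATION  (4 entries read)
#5 VA=0xA8180000877 (r,kernel):
  [0] read 0x34 idx=21: raw=0x5C007 flags P=1 W=1 U=1 S=0
  [1] read 0x5C idx=6: raw=0x5F087 flags P=1 W=1 U=1 S=1
  → PA=0x5F877 (huge @L1)  (2 entries read)

Access #4 fault: PROTECTION_VIOLATION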